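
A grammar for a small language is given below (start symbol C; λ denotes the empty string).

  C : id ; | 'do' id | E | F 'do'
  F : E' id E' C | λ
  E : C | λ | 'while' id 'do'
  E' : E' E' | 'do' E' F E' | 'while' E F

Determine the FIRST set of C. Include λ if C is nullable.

{ 'do', 'while', id, λ }

C : id ; contributes {id}.
C : 'do' id contributes {'do'}.
From C : E: add FIRST(E) = { 'do', 'while', id, λ } (including λ since E is nullable).
From C : F 'do': F nullable, take FIRST(F) ∪ {'do'} = { 'do', 'while' }.
Union: FIRST(C) = { 'do', 'while', id, λ }.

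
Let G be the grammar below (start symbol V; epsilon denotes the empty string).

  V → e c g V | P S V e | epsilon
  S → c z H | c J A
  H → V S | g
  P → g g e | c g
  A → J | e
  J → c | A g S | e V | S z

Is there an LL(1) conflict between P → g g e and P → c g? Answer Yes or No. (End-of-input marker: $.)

No

FIRST(g g e) = { g } and FIRST(c g) = { c }.
The FIRST sets are disjoint and neither alternative is nullable — no conflict.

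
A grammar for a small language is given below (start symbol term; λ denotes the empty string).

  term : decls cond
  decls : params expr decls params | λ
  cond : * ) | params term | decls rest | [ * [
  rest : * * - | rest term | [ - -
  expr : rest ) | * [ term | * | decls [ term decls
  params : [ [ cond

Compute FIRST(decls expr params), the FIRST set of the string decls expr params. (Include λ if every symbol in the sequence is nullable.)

{ *, [ }

Add FIRST(decls)\{λ} = { [ }; decls is nullable, continue.
Add FIRST(expr) = { *, [ }; expr is not nullable, stop.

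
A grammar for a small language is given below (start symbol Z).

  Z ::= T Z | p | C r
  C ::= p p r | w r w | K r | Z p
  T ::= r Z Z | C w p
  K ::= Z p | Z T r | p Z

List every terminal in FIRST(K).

From K ::= Z p: add FIRST(Z) = { p, r, w }.
From K ::= Z T r: add FIRST(Z) = { p, r, w }.
K ::= p Z contributes {p}.
Union: FIRST(K) = { p, r, w }.

{ p, r, w }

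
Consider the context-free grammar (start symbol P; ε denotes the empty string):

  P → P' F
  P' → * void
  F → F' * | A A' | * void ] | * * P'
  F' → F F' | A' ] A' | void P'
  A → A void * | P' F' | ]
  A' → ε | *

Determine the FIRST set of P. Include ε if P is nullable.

{ * }

From P → P' F: add FIRST(P') = { * }.
Union: FIRST(P) = { * }.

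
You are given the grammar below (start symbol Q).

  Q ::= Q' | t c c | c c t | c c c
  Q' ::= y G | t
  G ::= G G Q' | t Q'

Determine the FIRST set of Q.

From Q ::= Q': add FIRST(Q') = { t, y }.
Q ::= t c c contributes {t}.
Q ::= c c t contributes {c}.
Q ::= c c c contributes {c}.
Union: FIRST(Q) = { c, t, y }.

{ c, t, y }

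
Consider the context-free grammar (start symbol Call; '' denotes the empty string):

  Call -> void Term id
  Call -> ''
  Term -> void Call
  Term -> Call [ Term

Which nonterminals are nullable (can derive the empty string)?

Directly nullable (have an ''-production): Call.
No other nonterminal has a production whose RHS symbols are all nullable.

{ Call }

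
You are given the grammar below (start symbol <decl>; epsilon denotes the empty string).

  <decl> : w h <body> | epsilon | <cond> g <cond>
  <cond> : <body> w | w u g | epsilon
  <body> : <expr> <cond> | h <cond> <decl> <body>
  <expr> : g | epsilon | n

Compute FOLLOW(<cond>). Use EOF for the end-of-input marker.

{ EOF, g, h, n, w }

In <decl> : <cond> g <cond>: add FIRST(g <cond>) = { g }.
In <decl> : <cond> g <cond>: <cond> is at the end, add FOLLOW(<decl>) = { EOF, g, h, n, w }.
In <body> : <expr> <cond>: <cond> is at the end, add FOLLOW(<body>) = { EOF, g, h, n, w }.
In <body> : h <cond> <decl> <body>: add FIRST(<decl> <body>)\{epsilon} = { g, h, n, w }.
  Since <decl> <body> is nullable, also add FOLLOW(<body>) = { EOF, g, h, n, w }.
Union: FOLLOW(<cond>) = { EOF, g, h, n, w }.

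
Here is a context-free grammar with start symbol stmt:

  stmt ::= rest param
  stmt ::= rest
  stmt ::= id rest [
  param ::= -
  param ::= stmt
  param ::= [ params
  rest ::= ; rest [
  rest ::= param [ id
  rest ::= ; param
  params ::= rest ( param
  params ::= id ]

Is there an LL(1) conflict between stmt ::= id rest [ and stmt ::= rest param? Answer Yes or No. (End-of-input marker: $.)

Yes

FIRST(id rest [) = { id } and FIRST(rest param) = { -, ;, [, id }.
Both contain id, so the two alternatives are not disjoint — LL(1) conflict.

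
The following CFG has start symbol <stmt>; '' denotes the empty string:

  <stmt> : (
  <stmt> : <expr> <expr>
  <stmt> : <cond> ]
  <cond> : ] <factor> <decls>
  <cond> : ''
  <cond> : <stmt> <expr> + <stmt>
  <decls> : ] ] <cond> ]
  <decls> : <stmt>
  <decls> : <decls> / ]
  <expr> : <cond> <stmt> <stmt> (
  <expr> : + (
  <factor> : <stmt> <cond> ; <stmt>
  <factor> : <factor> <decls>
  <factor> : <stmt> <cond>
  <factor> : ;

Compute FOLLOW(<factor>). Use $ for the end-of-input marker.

In <cond> : ] <factor> <decls>: add FIRST(<decls>) = { (, +, ] }.
In <factor> : <factor> <decls>: add FIRST(<decls>) = { (, +, ] }.
Union: FOLLOW(<factor>) = { (, +, ] }.

{ (, +, ] }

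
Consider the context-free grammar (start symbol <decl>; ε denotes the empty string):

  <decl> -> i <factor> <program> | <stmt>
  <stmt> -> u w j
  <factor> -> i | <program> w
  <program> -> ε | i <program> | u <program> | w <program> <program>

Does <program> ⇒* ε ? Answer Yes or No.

<program> has an ε-production, so <program> ⇒ ε.

Yes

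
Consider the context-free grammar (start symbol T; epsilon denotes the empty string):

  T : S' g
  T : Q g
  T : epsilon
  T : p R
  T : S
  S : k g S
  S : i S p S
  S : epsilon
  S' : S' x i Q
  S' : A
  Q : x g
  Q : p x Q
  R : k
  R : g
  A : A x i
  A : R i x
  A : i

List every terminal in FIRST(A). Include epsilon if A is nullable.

{ g, i, k }

From A : A x i: add FIRST(A) = { g, i, k }.
From A : R i x: add FIRST(R) = { g, k }.
A : i contributes {i}.
Union: FIRST(A) = { g, i, k }.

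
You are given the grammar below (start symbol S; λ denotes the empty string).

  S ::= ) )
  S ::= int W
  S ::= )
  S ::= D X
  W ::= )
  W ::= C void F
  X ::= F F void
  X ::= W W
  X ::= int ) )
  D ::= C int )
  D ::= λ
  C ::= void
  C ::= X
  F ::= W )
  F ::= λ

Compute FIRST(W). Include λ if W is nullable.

W ::= ) contributes {)}.
From W ::= C void F: add FIRST(C) = { ), int, void }.
Union: FIRST(W) = { ), int, void }.

{ ), int, void }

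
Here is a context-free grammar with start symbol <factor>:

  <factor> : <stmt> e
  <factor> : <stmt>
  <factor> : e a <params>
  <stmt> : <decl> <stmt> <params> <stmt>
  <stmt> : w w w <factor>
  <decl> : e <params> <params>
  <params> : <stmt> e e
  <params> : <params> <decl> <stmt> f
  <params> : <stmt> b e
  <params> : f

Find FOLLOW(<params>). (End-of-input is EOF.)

{ EOF, b, e, f, w }

In <factor> : e a <params>: <params> is at the end, add FOLLOW(<factor>) = { EOF, b, e, f, w }.
In <stmt> : <decl> <stmt> <params> <stmt>: add FIRST(<stmt>) = { e, w }.
In <decl> : e <params> <params>: add FIRST(<params>) = { e, f, w }.
In <decl> : e <params> <params>: <params> is at the end, add FOLLOW(<decl>) = { e, w }.
In <params> : <params> <decl> <stmt> f: add FIRST(<decl> <stmt> f) = { e }.
Union: FOLLOW(<params>) = { EOF, b, e, f, w }.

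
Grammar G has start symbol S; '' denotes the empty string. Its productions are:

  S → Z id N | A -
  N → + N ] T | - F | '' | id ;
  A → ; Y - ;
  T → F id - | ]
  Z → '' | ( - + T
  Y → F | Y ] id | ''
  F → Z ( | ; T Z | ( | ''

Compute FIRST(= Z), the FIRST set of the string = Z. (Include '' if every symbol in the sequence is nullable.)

{ = }

= is a terminal; add {=} and stop.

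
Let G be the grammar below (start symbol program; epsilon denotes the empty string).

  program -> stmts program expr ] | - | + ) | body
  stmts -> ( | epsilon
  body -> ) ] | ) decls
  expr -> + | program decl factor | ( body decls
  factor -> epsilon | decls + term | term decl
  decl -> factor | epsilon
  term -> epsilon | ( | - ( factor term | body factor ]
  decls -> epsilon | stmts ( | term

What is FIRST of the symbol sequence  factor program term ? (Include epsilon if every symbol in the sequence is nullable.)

Add FIRST(factor)\{epsilon} = { (, ), +, - }; factor is nullable, continue.
Add FIRST(program) = { (, ), +, - }; program is not nullable, stop.

{ (, ), +, - }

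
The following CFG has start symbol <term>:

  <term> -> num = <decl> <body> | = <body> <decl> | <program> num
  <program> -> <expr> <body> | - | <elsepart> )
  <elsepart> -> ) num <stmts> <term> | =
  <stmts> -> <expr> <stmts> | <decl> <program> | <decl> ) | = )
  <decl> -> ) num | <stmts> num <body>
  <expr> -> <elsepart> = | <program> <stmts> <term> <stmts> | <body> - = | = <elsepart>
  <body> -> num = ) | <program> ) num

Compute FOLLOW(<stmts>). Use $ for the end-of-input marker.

{ ), -, =, num }

In <elsepart> -> ) num <stmts> <term>: add FIRST(<term>) = { ), -, =, num }.
In <stmts> -> <expr> <stmts>: <stmts> is at the end, add FOLLOW(<stmts>) = { ), -, =, num }.
In <decl> -> <stmts> num <body>: add FIRST(num <body>) = { num }.
In <expr> -> <program> <stmts> <term> <stmts>: add FIRST(<term> <stmts>) = { ), -, =, num }.
In <expr> -> <program> <stmts> <term> <stmts>: <stmts> is at the end, add FOLLOW(<expr>) = { ), -, =, num }.
Union: FOLLOW(<stmts>) = { ), -, =, num }.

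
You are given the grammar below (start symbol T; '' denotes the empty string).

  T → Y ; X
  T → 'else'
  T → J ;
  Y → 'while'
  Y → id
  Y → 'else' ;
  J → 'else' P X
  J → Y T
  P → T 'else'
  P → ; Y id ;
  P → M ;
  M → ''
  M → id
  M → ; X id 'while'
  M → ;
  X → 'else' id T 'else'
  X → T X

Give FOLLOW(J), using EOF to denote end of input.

In T → J ;: add FIRST(;) = { ; }.
Union: FOLLOW(J) = { ; }.

{ ; }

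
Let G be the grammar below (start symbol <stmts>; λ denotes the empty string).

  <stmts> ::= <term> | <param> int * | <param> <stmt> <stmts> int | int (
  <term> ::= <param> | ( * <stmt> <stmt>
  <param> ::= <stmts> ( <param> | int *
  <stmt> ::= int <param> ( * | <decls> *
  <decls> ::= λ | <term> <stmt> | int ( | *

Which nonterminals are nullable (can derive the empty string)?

{ <decls> }

Directly nullable (have an λ-production): <decls>.
No other nonterminal has a production whose RHS symbols are all nullable.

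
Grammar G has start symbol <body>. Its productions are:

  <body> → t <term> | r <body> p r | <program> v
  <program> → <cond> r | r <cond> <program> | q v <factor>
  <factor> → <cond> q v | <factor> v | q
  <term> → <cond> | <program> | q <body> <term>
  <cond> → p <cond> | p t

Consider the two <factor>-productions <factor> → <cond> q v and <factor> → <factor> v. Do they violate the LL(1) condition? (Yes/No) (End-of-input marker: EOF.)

FIRST(<cond> q v) = { p } and FIRST(<factor> v) = { p, q }.
Both contain p, so the two alternatives are not disjoint — LL(1) conflict.

Yes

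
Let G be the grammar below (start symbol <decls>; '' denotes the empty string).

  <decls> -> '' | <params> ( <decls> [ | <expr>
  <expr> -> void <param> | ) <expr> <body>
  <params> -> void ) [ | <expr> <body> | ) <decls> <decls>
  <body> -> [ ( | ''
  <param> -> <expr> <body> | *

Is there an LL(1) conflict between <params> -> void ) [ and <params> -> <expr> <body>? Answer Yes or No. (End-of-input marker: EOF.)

FIRST(void ) [) = { void } and FIRST(<expr> <body>) = { ), void }.
Both contain void, so the two alternatives are not disjoint — LL(1) conflict.

Yes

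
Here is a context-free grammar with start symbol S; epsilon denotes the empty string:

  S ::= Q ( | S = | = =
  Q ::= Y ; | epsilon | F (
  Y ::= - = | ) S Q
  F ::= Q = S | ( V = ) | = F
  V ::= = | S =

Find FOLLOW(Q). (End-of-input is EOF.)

In S ::= Q (: add FIRST(() = { ( }.
In Y ::= ) S Q: Q is at the end, add FOLLOW(Y) = { ; }.
In F ::= Q = S: add FIRST(= S) = { = }.
Union: FOLLOW(Q) = { (, ;, = }.

{ (, ;, = }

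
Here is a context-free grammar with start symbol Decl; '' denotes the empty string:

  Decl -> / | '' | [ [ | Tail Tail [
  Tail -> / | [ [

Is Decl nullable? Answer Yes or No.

Yes

Decl has an ''-production, so Decl ⇒ ''.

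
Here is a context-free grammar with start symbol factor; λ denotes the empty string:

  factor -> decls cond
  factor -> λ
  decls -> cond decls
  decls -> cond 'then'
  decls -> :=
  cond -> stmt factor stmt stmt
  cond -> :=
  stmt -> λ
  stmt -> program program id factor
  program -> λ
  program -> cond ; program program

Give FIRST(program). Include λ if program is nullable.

{ 'then', :=, ;, id, λ }

program -> λ contributes λ.
From program -> cond ; program program: cond nullable, take FIRST(cond) ∪ {;} = { 'then', :=, ;, id }.
Union: FIRST(program) = { 'then', :=, ;, id, λ }.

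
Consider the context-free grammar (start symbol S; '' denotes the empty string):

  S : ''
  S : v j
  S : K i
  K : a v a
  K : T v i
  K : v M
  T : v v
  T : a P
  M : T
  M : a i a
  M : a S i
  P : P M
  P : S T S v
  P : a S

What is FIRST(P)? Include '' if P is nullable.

{ a, v }

From P : P M: add FIRST(P) = { a, v }.
From P : S T S v: S nullable, take FIRST(S) ∪ FIRST(T) = { a, v }.
P : a S contributes {a}.
Union: FIRST(P) = { a, v }.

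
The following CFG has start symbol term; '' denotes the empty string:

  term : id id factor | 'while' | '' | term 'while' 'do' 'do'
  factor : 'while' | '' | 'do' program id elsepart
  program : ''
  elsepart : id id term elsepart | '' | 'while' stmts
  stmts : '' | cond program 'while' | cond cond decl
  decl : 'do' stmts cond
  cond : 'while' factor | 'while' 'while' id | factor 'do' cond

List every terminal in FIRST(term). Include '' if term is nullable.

term : id id factor contributes {id}.
term : 'while' contributes {'while'}.
term : '' contributes ''.
From term : term 'while' 'do' 'do': term nullable, take FIRST(term) ∪ {'while'} = { 'while', id }.
Union: FIRST(term) = { 'while', id, '' }.

{ 'while', id, '' }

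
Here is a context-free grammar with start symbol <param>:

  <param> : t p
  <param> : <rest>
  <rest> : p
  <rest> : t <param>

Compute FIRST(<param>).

{ p, t }

<param> : t p contributes {t}.
From <param> : <rest>: add FIRST(<rest>) = { p, t }.
Union: FIRST(<param>) = { p, t }.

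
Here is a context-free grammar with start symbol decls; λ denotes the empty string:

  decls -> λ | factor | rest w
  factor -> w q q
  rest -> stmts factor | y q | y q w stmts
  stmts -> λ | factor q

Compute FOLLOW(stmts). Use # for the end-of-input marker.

{ w }

In rest -> stmts factor: add FIRST(factor) = { w }.
In rest -> y q w stmts: stmts is at the end, add FOLLOW(rest) = { w }.
Union: FOLLOW(stmts) = { w }.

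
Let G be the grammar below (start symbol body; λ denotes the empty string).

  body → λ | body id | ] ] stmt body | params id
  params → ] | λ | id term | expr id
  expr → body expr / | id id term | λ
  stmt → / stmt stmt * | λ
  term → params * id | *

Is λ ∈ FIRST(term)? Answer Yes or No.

Nullable nonterminals: body, expr, params, stmt.
No production of term has an RHS whose symbols are all nullable, so term is not nullable.

No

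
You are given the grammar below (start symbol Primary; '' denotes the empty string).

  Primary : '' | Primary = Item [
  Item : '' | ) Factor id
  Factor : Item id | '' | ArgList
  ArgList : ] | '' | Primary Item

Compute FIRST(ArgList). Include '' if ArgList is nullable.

ArgList : ] contributes {]}.
ArgList : '' contributes ''.
From ArgList : Primary Item: Primary, Item nullable, take FIRST(Primary) ∪ FIRST(Item) = { ), = }; also '' since the whole RHS is nullable.
Union: FIRST(ArgList) = { ), =, ], '' }.

{ ), =, ], '' }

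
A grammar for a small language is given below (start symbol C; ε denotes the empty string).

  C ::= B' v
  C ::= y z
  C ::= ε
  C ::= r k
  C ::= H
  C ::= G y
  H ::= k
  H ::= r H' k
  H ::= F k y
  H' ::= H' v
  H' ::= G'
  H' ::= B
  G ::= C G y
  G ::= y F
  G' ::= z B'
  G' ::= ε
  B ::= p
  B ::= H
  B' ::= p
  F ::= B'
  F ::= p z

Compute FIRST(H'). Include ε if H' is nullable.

From H' ::= H' v: H' nullable, take FIRST(H') ∪ {v} = { k, p, r, v, z }.
From H' ::= G': add FIRST(G') = { z, ε } (including ε since G' is nullable).
From H' ::= B: add FIRST(B) = { k, p, r }.
Union: FIRST(H') = { k, p, r, v, z, ε }.

{ k, p, r, v, z, ε }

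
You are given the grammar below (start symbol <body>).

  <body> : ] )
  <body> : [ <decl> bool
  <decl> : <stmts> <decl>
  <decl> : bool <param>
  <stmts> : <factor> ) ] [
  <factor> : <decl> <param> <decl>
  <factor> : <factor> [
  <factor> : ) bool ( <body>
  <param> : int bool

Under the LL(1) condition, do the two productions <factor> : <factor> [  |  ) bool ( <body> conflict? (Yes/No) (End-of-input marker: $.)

FIRST(<factor> [) = { ), bool } and FIRST() bool ( <body>) = { ) }.
Both contain ), so the two alternatives are not disjoint — LL(1) conflict.

Yes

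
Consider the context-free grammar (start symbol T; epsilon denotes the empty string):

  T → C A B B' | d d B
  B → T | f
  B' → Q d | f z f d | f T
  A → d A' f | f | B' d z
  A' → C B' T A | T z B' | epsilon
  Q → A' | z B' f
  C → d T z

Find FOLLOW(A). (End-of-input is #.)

{ d, f }

In T → C A B B': add FIRST(B B') = { d, f }.
In A' → C B' T A: A is at the end, add FOLLOW(A') = { d, f }.
Union: FOLLOW(A) = { d, f }.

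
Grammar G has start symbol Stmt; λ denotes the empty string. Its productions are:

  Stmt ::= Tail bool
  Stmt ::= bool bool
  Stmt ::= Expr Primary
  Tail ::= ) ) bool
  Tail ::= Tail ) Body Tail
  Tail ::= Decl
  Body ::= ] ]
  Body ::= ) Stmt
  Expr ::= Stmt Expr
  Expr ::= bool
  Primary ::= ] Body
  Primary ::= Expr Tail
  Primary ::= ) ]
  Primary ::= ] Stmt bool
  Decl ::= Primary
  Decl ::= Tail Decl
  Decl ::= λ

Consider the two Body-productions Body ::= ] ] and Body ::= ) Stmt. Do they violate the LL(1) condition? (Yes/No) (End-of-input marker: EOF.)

No

FIRST(] ]) = { ] } and FIRST() Stmt) = { ) }.
The FIRST sets are disjoint and neither alternative is nullable — no conflict.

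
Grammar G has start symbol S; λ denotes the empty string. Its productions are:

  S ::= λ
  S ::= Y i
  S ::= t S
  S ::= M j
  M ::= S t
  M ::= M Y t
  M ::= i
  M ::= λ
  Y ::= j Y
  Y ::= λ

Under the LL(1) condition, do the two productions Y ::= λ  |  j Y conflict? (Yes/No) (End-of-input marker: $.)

FIRST(λ) = { λ } and FIRST(j Y) = { j }.
The first is nullable but FOLLOW(Y) = { i, t } is disjoint from FIRST of the second.

No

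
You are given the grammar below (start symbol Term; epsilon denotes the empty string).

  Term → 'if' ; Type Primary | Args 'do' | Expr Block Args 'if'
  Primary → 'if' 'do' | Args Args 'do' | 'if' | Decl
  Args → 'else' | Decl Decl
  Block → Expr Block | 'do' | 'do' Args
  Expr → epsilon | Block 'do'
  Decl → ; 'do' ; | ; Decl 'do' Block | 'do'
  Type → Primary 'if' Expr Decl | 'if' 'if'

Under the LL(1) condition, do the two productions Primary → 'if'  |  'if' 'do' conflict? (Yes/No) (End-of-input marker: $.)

Yes

FIRST('if') = { 'if' } and FIRST('if' 'do') = { 'if' }.
Both contain 'if', so the two alternatives are not disjoint — LL(1) conflict.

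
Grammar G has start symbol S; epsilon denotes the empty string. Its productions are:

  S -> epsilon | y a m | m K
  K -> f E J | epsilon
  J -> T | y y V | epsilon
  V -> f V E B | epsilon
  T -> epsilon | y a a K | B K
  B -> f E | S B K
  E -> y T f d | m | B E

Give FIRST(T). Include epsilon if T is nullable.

T -> epsilon contributes epsilon.
T -> y a a K contributes {y}.
From T -> B K: add FIRST(B) = { f, m, y }.
Union: FIRST(T) = { f, m, y, epsilon }.

{ f, m, y, epsilon }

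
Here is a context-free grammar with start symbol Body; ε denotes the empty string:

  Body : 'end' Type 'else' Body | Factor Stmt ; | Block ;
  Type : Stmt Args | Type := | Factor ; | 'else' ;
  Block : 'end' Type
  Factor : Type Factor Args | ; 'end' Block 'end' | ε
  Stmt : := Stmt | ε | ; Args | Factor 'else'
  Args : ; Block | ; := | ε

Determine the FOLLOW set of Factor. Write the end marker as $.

In Body : Factor Stmt ;: add FIRST(Stmt ;) = { 'else', :=, ; }.
In Type : Factor ;: add FIRST(;) = { ; }.
In Factor : Type Factor Args: add FIRST(Args)\{ε} = { ; }.
  Since Args is nullable, also add FOLLOW(Factor) = { 'else', :=, ; }.
In Stmt : Factor 'else': add FIRST('else') = { 'else' }.
Union: FOLLOW(Factor) = { 'else', :=, ; }.

{ 'else', :=, ; }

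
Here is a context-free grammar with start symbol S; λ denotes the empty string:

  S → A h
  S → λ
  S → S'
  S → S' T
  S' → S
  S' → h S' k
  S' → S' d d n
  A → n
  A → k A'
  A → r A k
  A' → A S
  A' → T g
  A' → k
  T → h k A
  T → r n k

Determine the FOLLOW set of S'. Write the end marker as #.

{ #, d, g, h, k, n, r }

In S → S': S' is at the end, add FOLLOW(S) = { #, d, g, h, k, n, r }.
In S → S' T: add FIRST(T) = { h, r }.
In S' → h S' k: add FIRST(k) = { k }.
In S' → S' d d n: add FIRST(d d n) = { d }.
Union: FOLLOW(S') = { #, d, g, h, k, n, r }.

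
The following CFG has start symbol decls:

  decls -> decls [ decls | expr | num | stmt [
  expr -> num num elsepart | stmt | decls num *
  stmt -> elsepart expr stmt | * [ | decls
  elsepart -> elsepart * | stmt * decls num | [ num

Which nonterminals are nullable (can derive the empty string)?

{ } (none)

No nonterminal has an empty production or an RHS whose symbols are all nullable.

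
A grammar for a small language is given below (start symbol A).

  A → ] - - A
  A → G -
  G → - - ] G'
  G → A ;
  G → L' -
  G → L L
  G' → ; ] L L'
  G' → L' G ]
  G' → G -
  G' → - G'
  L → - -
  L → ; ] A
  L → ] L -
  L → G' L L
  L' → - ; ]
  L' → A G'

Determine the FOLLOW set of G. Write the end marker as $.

In A → G -: add FIRST(-) = { - }.
In G' → L' G ]: add FIRST(]) = { ] }.
In G' → G -: add FIRST(-) = { - }.
Union: FOLLOW(G) = { -, ] }.

{ -, ] }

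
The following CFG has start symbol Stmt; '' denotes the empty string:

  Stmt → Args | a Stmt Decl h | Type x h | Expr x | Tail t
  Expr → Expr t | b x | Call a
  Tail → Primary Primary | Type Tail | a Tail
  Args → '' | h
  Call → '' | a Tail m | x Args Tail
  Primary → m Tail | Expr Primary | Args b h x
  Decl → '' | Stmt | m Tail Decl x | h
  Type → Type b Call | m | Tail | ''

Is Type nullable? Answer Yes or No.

Yes

Type has an ''-production, so Type ⇒ ''.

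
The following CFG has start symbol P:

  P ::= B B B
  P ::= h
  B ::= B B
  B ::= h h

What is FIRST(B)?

{ h }

From B ::= B B: add FIRST(B) = { h }.
B ::= h h contributes {h}.
Union: FIRST(B) = { h }.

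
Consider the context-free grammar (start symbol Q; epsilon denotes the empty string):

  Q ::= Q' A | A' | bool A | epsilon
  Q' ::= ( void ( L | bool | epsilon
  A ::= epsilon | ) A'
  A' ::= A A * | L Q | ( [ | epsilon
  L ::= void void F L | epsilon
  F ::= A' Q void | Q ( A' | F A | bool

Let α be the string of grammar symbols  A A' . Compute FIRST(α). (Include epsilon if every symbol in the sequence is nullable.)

Add FIRST(A)\{epsilon} = { ) }; A is nullable, continue.
Add FIRST(A')\{epsilon} = { (, ), *, bool, void }; A' is nullable, continue.
Every symbol is nullable, so include epsilon.

{ (, ), *, bool, void, epsilon }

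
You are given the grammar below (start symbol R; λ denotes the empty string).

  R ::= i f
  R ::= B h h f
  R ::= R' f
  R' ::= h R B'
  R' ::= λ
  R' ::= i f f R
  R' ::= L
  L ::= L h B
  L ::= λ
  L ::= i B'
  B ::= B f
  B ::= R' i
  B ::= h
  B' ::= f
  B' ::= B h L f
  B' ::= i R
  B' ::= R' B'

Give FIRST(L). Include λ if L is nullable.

From L ::= L h B: L nullable, take FIRST(L) ∪ {h} = { h, i }.
L ::= λ contributes λ.
L ::= i B' contributes {i}.
Union: FIRST(L) = { h, i, λ }.

{ h, i, λ }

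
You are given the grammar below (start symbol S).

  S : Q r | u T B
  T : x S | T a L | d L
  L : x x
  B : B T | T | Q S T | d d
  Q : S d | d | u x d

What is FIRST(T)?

T : x S contributes {x}.
From T : T a L: add FIRST(T) = { d, x }.
T : d L contributes {d}.
Union: FIRST(T) = { d, x }.

{ d, x }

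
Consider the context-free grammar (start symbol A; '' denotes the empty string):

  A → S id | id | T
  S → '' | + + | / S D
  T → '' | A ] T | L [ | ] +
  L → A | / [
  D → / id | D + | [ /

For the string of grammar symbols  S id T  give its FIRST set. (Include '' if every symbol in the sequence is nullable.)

Add FIRST(S)\{''} = { +, / }; S is nullable, continue.
id is a terminal; add {id} and stop.

{ +, /, id }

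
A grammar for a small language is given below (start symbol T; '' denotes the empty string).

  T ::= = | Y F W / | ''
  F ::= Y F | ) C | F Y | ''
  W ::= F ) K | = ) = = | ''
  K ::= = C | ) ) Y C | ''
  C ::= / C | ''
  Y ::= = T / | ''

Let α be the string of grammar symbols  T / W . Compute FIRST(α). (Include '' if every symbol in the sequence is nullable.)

Add FIRST(T)\{''} = { ), /, = }; T is nullable, continue.
/ is a terminal; add {/} and stop.

{ ), /, = }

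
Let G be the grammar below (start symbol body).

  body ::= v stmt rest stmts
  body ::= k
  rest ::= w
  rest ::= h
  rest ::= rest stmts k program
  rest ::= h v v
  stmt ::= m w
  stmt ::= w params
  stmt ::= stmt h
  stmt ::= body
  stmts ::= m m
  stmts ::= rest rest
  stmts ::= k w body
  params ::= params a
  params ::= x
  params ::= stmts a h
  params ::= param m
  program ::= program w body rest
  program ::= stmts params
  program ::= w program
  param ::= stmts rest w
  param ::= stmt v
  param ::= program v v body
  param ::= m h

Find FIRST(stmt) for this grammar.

stmt ::= m w contributes {m}.
stmt ::= w params contributes {w}.
From stmt ::= stmt h: add FIRST(stmt) = { k, m, v, w }.
From stmt ::= body: add FIRST(body) = { k, v }.
Union: FIRST(stmt) = { k, m, v, w }.

{ k, m, v, w }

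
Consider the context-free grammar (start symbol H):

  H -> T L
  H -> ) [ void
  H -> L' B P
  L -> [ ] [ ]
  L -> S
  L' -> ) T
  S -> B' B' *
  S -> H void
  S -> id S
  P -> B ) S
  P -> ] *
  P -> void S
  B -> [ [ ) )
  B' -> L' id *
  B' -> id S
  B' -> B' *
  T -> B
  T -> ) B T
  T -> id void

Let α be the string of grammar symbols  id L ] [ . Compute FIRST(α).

id is a terminal; add {id} and stop.

{ id }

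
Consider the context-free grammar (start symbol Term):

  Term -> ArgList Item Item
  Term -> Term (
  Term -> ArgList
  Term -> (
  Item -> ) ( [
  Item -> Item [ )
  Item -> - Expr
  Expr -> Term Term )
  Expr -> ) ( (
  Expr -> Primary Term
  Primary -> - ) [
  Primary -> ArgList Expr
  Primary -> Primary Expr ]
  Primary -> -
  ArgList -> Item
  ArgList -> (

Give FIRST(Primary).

Primary -> - ) [ contributes {-}.
From Primary -> ArgList Expr: add FIRST(ArgList) = { (, ), - }.
From Primary -> Primary Expr ]: add FIRST(Primary) = { (, ), - }.
Primary -> - contributes {-}.
Union: FIRST(Primary) = { (, ), - }.

{ (, ), - }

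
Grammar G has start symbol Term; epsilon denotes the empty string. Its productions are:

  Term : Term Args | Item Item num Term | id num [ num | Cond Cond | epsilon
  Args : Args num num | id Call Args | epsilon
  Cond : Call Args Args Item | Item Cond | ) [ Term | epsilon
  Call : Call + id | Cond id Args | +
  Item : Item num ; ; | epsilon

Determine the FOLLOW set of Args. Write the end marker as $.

In Term : Term Args: Args is at the end, add FOLLOW(Term) = { $, ), +, id, num }.
In Args : Args num num: add FIRST(num num) = { num }.
In Args : id Call Args: Args is at the end, add FOLLOW(Args) = { $, ), +, id, num }.
In Cond : Call Args Args Item: add FIRST(Args Item)\{epsilon} = { id, num }.
  Since Args Item is nullable, also add FOLLOW(Cond) = { $, ), +, id, num }.
In Cond : Call Args Args Item: add FIRST(Item)\{epsilon} = { num }.
  Since Item is nullable, also add FOLLOW(Cond) = { $, ), +, id, num }.
In Call : Cond id Args: Args is at the end, add FOLLOW(Call) = { $, ), +, id, num }.
Union: FOLLOW(Args) = { $, ), +, id, num }.

{ $, ), +, id, num }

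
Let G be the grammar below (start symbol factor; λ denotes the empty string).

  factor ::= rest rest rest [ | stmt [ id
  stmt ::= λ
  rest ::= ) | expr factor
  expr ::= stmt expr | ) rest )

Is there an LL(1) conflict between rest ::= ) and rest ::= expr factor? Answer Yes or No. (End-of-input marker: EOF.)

FIRST()) = { ) } and FIRST(expr factor) = { ) }.
Both contain ), so the two alternatives are not disjoint — LL(1) conflict.

Yes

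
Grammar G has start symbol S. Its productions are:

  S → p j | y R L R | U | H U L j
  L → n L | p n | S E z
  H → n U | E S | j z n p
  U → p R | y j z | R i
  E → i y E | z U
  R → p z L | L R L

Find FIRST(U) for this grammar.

{ i, j, n, p, y, z }

U → p R contributes {p}.
U → y j z contributes {y}.
From U → R i: add FIRST(R) = { i, j, n, p, y, z }.
Union: FIRST(U) = { i, j, n, p, y, z }.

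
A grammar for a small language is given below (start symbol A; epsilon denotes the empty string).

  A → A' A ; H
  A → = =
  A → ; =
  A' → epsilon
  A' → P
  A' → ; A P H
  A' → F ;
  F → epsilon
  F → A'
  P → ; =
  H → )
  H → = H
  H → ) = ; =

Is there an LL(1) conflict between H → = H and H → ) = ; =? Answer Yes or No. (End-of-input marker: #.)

FIRST(= H) = { = } and FIRST() = ; =) = { ) }.
The FIRST sets are disjoint and neither alternative is nullable — no conflict.

No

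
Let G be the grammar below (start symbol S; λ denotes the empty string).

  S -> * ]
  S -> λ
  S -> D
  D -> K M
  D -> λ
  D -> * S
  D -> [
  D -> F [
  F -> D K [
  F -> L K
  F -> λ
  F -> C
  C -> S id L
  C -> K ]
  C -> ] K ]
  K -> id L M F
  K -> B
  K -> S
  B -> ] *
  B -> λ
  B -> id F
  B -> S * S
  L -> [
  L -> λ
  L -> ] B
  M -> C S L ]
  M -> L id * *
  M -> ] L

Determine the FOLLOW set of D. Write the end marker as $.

In S -> D: D is at the end, add FOLLOW(S) = { $, *, [, ], id }.
In F -> D K [: add FIRST(K [) = { *, [, ], id }.
Union: FOLLOW(D) = { $, *, [, ], id }.

{ $, *, [, ], id }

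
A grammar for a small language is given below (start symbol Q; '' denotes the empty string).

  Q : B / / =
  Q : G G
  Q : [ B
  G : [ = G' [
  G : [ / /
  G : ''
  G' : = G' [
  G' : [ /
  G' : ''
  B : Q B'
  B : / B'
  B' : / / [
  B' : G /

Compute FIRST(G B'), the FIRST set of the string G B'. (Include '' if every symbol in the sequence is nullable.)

{ /, [ }

Add FIRST(G)\{''} = { [ }; G is nullable, continue.
Add FIRST(B') = { /, [ }; B' is not nullable, stop.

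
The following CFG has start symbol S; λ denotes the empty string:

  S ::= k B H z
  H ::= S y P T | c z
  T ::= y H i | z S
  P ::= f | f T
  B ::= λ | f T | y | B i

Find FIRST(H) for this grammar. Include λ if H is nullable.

From H ::= S y P T: add FIRST(S) = { k }.
H ::= c z contributes {c}.
Union: FIRST(H) = { c, k }.

{ c, k }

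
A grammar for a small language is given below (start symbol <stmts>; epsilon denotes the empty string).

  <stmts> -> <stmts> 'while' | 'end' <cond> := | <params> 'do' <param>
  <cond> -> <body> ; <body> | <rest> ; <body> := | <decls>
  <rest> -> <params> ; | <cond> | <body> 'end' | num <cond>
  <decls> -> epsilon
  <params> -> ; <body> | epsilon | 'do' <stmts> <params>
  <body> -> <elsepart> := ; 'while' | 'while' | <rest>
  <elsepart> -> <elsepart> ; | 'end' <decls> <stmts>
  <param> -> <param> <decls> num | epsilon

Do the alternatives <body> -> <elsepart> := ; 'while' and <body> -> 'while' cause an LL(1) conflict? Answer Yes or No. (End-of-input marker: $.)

FIRST(<elsepart> := ; 'while') = { 'end' } and FIRST('while') = { 'while' }.
The FIRST sets are disjoint and neither alternative is nullable — no conflict.

No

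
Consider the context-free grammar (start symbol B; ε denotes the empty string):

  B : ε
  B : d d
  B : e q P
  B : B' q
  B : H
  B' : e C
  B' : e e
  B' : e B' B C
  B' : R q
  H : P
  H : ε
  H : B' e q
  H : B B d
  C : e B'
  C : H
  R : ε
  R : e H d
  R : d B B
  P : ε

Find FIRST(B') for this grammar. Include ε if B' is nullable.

{ d, e, q }

B' : e C contributes {e}.
B' : e e contributes {e}.
B' : e B' B C contributes {e}.
From B' : R q: R nullable, take FIRST(R) ∪ {q} = { d, e, q }.
Union: FIRST(B') = { d, e, q }.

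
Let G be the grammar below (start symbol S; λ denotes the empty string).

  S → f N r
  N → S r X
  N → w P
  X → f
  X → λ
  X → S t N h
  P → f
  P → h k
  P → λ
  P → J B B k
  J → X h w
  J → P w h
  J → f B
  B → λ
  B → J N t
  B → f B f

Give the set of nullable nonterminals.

{ B, P, X }

Directly nullable (have an λ-production): X, P, B.
No other nonterminal has a production whose RHS symbols are all nullable.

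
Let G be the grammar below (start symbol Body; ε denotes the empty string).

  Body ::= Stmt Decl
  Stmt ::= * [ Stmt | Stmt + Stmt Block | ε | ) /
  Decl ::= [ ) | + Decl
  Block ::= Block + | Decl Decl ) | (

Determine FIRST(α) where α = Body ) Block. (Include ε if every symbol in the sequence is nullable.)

Add FIRST(Body) = { ), *, +, [ }; Body is not nullable, stop.

{ ), *, +, [ }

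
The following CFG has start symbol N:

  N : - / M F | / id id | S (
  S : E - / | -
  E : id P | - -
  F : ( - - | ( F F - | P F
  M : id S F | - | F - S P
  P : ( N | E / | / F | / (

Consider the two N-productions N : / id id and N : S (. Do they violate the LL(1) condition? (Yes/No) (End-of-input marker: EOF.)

No

FIRST(/ id id) = { / } and FIRST(S () = { -, id }.
The FIRST sets are disjoint and neither alternative is nullable — no conflict.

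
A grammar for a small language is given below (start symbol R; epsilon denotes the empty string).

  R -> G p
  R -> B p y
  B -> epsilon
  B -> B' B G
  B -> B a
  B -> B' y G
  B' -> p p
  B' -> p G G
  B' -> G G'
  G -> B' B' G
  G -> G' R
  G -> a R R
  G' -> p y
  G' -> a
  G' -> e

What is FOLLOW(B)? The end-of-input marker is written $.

{ a, e, p }

In R -> B p y: add FIRST(p y) = { p }.
In B -> B' B G: add FIRST(G) = { a, e, p }.
In B -> B a: add FIRST(a) = { a }.
Union: FOLLOW(B) = { a, e, p }.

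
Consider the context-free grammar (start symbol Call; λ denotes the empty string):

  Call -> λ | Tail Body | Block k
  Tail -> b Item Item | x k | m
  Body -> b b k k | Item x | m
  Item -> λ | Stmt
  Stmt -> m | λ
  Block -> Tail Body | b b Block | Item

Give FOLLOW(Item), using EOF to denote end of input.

{ b, k, m, x }

In Tail -> b Item Item: add FIRST(Item)\{λ} = { m }.
  Since Item is nullable, also add FOLLOW(Tail) = { b, m, x }.
In Tail -> b Item Item: Item is at the end, add FOLLOW(Tail) = { b, m, x }.
In Body -> Item x: add FIRST(x) = { x }.
In Block -> Item: Item is at the end, add FOLLOW(Block) = { k }.
Union: FOLLOW(Item) = { b, k, m, x }.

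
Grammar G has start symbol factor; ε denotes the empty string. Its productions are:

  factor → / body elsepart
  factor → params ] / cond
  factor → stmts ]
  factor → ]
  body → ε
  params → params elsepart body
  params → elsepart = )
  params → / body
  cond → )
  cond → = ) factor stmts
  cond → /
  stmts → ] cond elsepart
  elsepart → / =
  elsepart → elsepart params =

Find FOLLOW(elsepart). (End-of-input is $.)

In factor → / body elsepart: elsepart is at the end, add FOLLOW(factor) = { $, ] }.
In params → params elsepart body: add FIRST(body)\{ε} = {  }.
  Since body is nullable, also add FOLLOW(params) = { /, =, ] }.
In params → elsepart = ): add FIRST(= )) = { = }.
In stmts → ] cond elsepart: elsepart is at the end, add FOLLOW(stmts) = { $, /, ] }.
In elsepart → elsepart params =: add FIRST(params =) = { / }.
Union: FOLLOW(elsepart) = { $, /, =, ] }.

{ $, /, =, ] }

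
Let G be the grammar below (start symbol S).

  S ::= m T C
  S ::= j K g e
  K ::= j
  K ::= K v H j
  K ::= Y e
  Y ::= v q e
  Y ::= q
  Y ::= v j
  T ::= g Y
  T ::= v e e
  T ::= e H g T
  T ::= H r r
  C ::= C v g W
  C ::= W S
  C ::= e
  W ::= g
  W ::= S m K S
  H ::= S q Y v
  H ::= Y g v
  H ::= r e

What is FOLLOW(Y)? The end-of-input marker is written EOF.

{ e, g, j, m, v }

In K ::= Y e: add FIRST(e) = { e }.
In T ::= g Y: Y is at the end, add FOLLOW(T) = { e, g, j, m }.
In H ::= S q Y v: add FIRST(v) = { v }.
In H ::= Y g v: add FIRST(g v) = { g }.
Union: FOLLOW(Y) = { e, g, j, m, v }.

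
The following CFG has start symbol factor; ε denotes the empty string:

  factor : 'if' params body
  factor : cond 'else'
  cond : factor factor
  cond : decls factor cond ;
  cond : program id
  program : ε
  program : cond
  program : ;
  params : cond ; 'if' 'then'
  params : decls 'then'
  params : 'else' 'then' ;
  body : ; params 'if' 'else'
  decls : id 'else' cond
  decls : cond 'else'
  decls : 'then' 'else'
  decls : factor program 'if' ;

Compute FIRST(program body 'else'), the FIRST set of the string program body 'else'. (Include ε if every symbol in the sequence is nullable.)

{ 'if', 'then', ;, id }

Add FIRST(program)\{ε} = { 'if', 'then', ;, id }; program is nullable, continue.
Add FIRST(body) = { ; }; body is not nullable, stop.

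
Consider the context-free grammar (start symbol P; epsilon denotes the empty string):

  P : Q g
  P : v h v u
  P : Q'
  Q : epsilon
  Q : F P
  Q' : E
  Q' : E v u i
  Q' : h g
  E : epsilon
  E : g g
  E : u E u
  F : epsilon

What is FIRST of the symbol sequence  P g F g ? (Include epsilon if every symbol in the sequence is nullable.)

{ g, h, u, v }

Add FIRST(P)\{epsilon} = { g, h, u, v }; P is nullable, continue.
g is a terminal; add {g} and stop.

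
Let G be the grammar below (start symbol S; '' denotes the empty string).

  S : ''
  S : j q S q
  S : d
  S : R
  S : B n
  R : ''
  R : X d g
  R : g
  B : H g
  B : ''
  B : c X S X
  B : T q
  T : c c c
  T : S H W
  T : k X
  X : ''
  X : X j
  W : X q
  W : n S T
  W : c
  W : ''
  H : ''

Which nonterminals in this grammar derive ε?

Directly nullable (have an ''-production): S, R, B, X, W, H.
T : S H W with every symbol nullable, so T is nullable.

{ B, H, R, S, T, W, X }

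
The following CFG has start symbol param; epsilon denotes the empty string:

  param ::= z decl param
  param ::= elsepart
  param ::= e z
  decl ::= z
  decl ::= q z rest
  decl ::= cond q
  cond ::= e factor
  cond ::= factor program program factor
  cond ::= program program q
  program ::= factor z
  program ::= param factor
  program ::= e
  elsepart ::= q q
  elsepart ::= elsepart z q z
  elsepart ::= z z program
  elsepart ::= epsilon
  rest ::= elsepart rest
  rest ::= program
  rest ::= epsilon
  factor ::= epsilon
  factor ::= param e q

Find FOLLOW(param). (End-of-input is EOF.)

param is the start symbol, so EOF ∈ FOLLOW(param).
In param ::= z decl param: param is at the end, add FOLLOW(param) = { EOF, e, q, z }.
In program ::= param factor: add FIRST(factor)\{epsilon} = { e, q, z }.
  Since factor is nullable, also add FOLLOW(program) = { EOF, e, q, z }.
In factor ::= param e q: add FIRST(e q) = { e }.
Union: FOLLOW(param) = { EOF, e, q, z }.

{ EOF, e, q, z }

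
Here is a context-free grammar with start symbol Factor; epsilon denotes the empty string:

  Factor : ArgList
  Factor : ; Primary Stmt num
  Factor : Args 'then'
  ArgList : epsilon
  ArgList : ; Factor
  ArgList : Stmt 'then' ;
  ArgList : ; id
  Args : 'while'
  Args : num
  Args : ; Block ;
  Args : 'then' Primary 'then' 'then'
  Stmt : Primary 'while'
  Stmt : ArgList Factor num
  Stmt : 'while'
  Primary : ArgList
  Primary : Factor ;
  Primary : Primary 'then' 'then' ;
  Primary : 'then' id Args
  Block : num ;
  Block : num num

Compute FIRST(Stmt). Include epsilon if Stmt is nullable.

{ 'then', 'while', ;, num }

From Stmt : Primary 'while': Primary nullable, take FIRST(Primary) ∪ {'while'} = { 'then', 'while', ;, num }.
From Stmt : ArgList Factor num: ArgList, Factor nullable, take FIRST(ArgList) ∪ FIRST(Factor) ∪ {num} = { 'then', 'while', ;, num }.
Stmt : 'while' contributes {'while'}.
Union: FIRST(Stmt) = { 'then', 'while', ;, num }.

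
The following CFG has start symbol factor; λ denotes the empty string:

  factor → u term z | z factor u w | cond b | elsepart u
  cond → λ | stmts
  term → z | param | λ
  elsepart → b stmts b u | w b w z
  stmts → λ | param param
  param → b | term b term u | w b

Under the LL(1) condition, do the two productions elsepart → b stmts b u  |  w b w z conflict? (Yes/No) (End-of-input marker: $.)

FIRST(b stmts b u) = { b } and FIRST(w b w z) = { w }.
The FIRST sets are disjoint and neither alternative is nullable — no conflict.

No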